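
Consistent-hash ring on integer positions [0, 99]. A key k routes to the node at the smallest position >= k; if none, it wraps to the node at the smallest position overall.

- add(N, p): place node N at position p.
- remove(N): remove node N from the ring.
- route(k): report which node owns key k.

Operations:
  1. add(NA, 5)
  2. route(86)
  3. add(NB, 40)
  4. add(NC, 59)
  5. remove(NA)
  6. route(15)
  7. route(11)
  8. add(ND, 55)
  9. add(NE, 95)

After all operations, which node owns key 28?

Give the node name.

Answer: NB

Derivation:
Op 1: add NA@5 -> ring=[5:NA]
Op 2: route key 86: none >= 86, wrap to smallest pos 5 -> NA
Op 3: add NB@40 -> ring=[5:NA,40:NB]
Op 4: add NC@59 -> ring=[5:NA,40:NB,59:NC]
Op 5: remove NA -> ring=[40:NB,59:NC]
Op 6: route key 15: smallest pos >= 15 is 40 -> NB
Op 7: route key 11: smallest pos >= 11 is 40 -> NB
Op 8: add ND@55 -> ring=[40:NB,55:ND,59:NC]
Op 9: add NE@95 -> ring=[40:NB,55:ND,59:NC,95:NE]
Final route key 28: smallest pos >= 28 is 40 -> NB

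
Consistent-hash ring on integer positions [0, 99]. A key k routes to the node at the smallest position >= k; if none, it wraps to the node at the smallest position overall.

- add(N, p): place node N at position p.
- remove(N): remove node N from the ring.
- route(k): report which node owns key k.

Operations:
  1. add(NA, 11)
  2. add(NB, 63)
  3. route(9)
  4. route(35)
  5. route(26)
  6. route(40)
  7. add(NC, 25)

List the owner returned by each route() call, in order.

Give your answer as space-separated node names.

Op 1: add NA@11 -> ring=[11:NA]
Op 2: add NB@63 -> ring=[11:NA,63:NB]
Op 3: route key 9: smallest pos >= 9 is 11 -> NA
Op 4: route key 35: smallest pos >= 35 is 63 -> NB
Op 5: route key 26: smallest pos >= 26 is 63 -> NB
Op 6: route key 40: smallest pos >= 40 is 63 -> NB
Op 7: add NC@25 -> ring=[11:NA,25:NC,63:NB]

Answer: NA NB NB NB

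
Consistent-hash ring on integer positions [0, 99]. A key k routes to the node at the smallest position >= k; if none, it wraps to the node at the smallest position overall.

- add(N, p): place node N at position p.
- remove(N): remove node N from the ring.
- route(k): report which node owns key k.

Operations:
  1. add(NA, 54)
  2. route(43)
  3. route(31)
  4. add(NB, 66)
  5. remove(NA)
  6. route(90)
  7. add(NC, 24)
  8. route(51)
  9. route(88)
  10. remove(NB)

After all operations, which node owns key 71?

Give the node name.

Answer: NC

Derivation:
Op 1: add NA@54 -> ring=[54:NA]
Op 2: route key 43: smallest pos >= 43 is 54 -> NA
Op 3: route key 31: smallest pos >= 31 is 54 -> NA
Op 4: add NB@66 -> ring=[54:NA,66:NB]
Op 5: remove NA -> ring=[66:NB]
Op 6: route key 90: none >= 90, wrap to smallest pos 66 -> NB
Op 7: add NC@24 -> ring=[24:NC,66:NB]
Op 8: route key 51: smallest pos >= 51 is 66 -> NB
Op 9: route key 88: none >= 88, wrap to smallest pos 24 -> NC
Op 10: remove NB -> ring=[24:NC]
Final route key 71: none >= 71, wrap to smallest pos 24 -> NC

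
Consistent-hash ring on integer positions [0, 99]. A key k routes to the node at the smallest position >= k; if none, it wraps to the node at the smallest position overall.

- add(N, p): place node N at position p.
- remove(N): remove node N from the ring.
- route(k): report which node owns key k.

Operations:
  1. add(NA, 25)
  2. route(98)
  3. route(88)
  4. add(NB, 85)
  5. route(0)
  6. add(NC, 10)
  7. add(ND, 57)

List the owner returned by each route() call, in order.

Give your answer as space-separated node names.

Answer: NA NA NA

Derivation:
Op 1: add NA@25 -> ring=[25:NA]
Op 2: route key 98: none >= 98, wrap to smallest pos 25 -> NA
Op 3: route key 88: none >= 88, wrap to smallest pos 25 -> NA
Op 4: add NB@85 -> ring=[25:NA,85:NB]
Op 5: route key 0: smallest pos >= 0 is 25 -> NA
Op 6: add NC@10 -> ring=[10:NC,25:NA,85:NB]
Op 7: add ND@57 -> ring=[10:NC,25:NA,57:ND,85:NB]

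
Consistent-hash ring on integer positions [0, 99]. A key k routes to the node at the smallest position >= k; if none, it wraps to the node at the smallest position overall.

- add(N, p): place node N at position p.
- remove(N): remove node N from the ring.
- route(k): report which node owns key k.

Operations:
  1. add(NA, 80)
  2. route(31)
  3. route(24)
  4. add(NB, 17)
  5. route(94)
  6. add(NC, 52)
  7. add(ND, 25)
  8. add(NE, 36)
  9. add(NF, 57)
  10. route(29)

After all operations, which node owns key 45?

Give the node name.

Answer: NC

Derivation:
Op 1: add NA@80 -> ring=[80:NA]
Op 2: route key 31: smallest pos >= 31 is 80 -> NA
Op 3: route key 24: smallest pos >= 24 is 80 -> NA
Op 4: add NB@17 -> ring=[17:NB,80:NA]
Op 5: route key 94: none >= 94, wrap to smallest pos 17 -> NB
Op 6: add NC@52 -> ring=[17:NB,52:NC,80:NA]
Op 7: add ND@25 -> ring=[17:NB,25:ND,52:NC,80:NA]
Op 8: add NE@36 -> ring=[17:NB,25:ND,36:NE,52:NC,80:NA]
Op 9: add NF@57 -> ring=[17:NB,25:ND,36:NE,52:NC,57:NF,80:NA]
Op 10: route key 29: smallest pos >= 29 is 36 -> NE
Final route key 45: smallest pos >= 45 is 52 -> NC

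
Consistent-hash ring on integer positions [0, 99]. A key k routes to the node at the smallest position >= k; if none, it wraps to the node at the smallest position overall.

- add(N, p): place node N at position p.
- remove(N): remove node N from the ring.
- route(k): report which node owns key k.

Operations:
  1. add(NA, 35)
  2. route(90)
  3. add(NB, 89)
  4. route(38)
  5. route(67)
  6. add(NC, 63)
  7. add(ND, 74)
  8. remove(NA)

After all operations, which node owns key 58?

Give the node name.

Answer: NC

Derivation:
Op 1: add NA@35 -> ring=[35:NA]
Op 2: route key 90: none >= 90, wrap to smallest pos 35 -> NA
Op 3: add NB@89 -> ring=[35:NA,89:NB]
Op 4: route key 38: smallest pos >= 38 is 89 -> NB
Op 5: route key 67: smallest pos >= 67 is 89 -> NB
Op 6: add NC@63 -> ring=[35:NA,63:NC,89:NB]
Op 7: add ND@74 -> ring=[35:NA,63:NC,74:ND,89:NB]
Op 8: remove NA -> ring=[63:NC,74:ND,89:NB]
Final route key 58: smallest pos >= 58 is 63 -> NC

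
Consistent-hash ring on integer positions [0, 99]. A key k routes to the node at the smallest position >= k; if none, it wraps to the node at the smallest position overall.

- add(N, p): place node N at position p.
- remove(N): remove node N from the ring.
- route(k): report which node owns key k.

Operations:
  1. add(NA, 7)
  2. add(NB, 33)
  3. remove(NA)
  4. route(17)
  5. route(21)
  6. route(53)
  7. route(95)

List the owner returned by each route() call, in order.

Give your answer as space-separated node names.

Op 1: add NA@7 -> ring=[7:NA]
Op 2: add NB@33 -> ring=[7:NA,33:NB]
Op 3: remove NA -> ring=[33:NB]
Op 4: route key 17: smallest pos >= 17 is 33 -> NB
Op 5: route key 21: smallest pos >= 21 is 33 -> NB
Op 6: route key 53: none >= 53, wrap to smallest pos 33 -> NB
Op 7: route key 95: none >= 95, wrap to smallest pos 33 -> NB

Answer: NB NB NB NB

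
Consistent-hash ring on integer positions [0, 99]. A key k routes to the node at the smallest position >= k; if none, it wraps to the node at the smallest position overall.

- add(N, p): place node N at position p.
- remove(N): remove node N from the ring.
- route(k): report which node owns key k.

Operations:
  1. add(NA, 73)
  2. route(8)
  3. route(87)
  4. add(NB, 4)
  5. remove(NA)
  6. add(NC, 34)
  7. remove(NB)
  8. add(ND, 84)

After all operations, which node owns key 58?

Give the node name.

Answer: ND

Derivation:
Op 1: add NA@73 -> ring=[73:NA]
Op 2: route key 8: smallest pos >= 8 is 73 -> NA
Op 3: route key 87: none >= 87, wrap to smallest pos 73 -> NA
Op 4: add NB@4 -> ring=[4:NB,73:NA]
Op 5: remove NA -> ring=[4:NB]
Op 6: add NC@34 -> ring=[4:NB,34:NC]
Op 7: remove NB -> ring=[34:NC]
Op 8: add ND@84 -> ring=[34:NC,84:ND]
Final route key 58: smallest pos >= 58 is 84 -> ND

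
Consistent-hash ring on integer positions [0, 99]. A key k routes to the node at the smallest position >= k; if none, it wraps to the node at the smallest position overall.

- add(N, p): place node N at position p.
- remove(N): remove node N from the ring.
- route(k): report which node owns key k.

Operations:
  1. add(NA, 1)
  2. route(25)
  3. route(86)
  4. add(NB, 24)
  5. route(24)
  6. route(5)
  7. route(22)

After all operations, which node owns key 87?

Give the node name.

Op 1: add NA@1 -> ring=[1:NA]
Op 2: route key 25: none >= 25, wrap to smallest pos 1 -> NA
Op 3: route key 86: none >= 86, wrap to smallest pos 1 -> NA
Op 4: add NB@24 -> ring=[1:NA,24:NB]
Op 5: route key 24: smallest pos >= 24 is 24 -> NB
Op 6: route key 5: smallest pos >= 5 is 24 -> NB
Op 7: route key 22: smallest pos >= 22 is 24 -> NB
Final route key 87: none >= 87, wrap to smallest pos 1 -> NA

Answer: NA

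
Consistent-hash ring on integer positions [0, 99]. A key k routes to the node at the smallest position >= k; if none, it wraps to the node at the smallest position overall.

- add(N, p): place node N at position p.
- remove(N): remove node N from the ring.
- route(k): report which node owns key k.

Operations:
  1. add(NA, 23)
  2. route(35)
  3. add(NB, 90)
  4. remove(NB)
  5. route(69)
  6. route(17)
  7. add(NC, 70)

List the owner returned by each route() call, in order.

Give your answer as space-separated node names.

Op 1: add NA@23 -> ring=[23:NA]
Op 2: route key 35: none >= 35, wrap to smallest pos 23 -> NA
Op 3: add NB@90 -> ring=[23:NA,90:NB]
Op 4: remove NB -> ring=[23:NA]
Op 5: route key 69: none >= 69, wrap to smallest pos 23 -> NA
Op 6: route key 17: smallest pos >= 17 is 23 -> NA
Op 7: add NC@70 -> ring=[23:NA,70:NC]

Answer: NA NA NA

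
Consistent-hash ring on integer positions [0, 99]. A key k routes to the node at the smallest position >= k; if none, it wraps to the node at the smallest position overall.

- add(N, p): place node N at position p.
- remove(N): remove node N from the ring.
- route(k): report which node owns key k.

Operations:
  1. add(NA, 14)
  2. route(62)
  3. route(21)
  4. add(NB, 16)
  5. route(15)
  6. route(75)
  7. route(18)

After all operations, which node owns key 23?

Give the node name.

Op 1: add NA@14 -> ring=[14:NA]
Op 2: route key 62: none >= 62, wrap to smallest pos 14 -> NA
Op 3: route key 21: none >= 21, wrap to smallest pos 14 -> NA
Op 4: add NB@16 -> ring=[14:NA,16:NB]
Op 5: route key 15: smallest pos >= 15 is 16 -> NB
Op 6: route key 75: none >= 75, wrap to smallest pos 14 -> NA
Op 7: route key 18: none >= 18, wrap to smallest pos 14 -> NA
Final route key 23: none >= 23, wrap to smallest pos 14 -> NA

Answer: NA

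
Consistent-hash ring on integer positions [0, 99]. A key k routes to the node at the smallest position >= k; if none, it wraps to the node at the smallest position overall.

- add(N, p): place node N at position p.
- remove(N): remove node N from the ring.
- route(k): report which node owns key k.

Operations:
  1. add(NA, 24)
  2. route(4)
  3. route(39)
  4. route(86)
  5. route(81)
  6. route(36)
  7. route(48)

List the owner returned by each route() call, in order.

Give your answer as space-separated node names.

Answer: NA NA NA NA NA NA

Derivation:
Op 1: add NA@24 -> ring=[24:NA]
Op 2: route key 4: smallest pos >= 4 is 24 -> NA
Op 3: route key 39: none >= 39, wrap to smallest pos 24 -> NA
Op 4: route key 86: none >= 86, wrap to smallest pos 24 -> NA
Op 5: route key 81: none >= 81, wrap to smallest pos 24 -> NA
Op 6: route key 36: none >= 36, wrap to smallest pos 24 -> NA
Op 7: route key 48: none >= 48, wrap to smallest pos 24 -> NA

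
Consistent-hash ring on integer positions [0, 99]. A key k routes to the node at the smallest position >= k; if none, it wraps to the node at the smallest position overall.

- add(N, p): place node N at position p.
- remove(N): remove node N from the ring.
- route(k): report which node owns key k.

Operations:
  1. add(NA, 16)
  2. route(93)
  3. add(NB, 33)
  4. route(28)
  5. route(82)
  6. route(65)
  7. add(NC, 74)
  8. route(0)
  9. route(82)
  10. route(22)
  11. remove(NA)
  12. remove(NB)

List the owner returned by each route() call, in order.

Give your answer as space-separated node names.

Op 1: add NA@16 -> ring=[16:NA]
Op 2: route key 93: none >= 93, wrap to smallest pos 16 -> NA
Op 3: add NB@33 -> ring=[16:NA,33:NB]
Op 4: route key 28: smallest pos >= 28 is 33 -> NB
Op 5: route key 82: none >= 82, wrap to smallest pos 16 -> NA
Op 6: route key 65: none >= 65, wrap to smallest pos 16 -> NA
Op 7: add NC@74 -> ring=[16:NA,33:NB,74:NC]
Op 8: route key 0: smallest pos >= 0 is 16 -> NA
Op 9: route key 82: none >= 82, wrap to smallest pos 16 -> NA
Op 10: route key 22: smallest pos >= 22 is 33 -> NB
Op 11: remove NA -> ring=[33:NB,74:NC]
Op 12: remove NB -> ring=[74:NC]

Answer: NA NB NA NA NA NA NB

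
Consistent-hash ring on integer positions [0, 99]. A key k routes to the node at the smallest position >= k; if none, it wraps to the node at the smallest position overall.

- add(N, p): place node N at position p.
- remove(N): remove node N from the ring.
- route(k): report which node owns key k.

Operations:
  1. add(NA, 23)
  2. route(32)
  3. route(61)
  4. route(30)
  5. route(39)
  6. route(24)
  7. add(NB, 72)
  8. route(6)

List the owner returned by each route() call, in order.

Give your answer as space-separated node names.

Answer: NA NA NA NA NA NA

Derivation:
Op 1: add NA@23 -> ring=[23:NA]
Op 2: route key 32: none >= 32, wrap to smallest pos 23 -> NA
Op 3: route key 61: none >= 61, wrap to smallest pos 23 -> NA
Op 4: route key 30: none >= 30, wrap to smallest pos 23 -> NA
Op 5: route key 39: none >= 39, wrap to smallest pos 23 -> NA
Op 6: route key 24: none >= 24, wrap to smallest pos 23 -> NA
Op 7: add NB@72 -> ring=[23:NA,72:NB]
Op 8: route key 6: smallest pos >= 6 is 23 -> NA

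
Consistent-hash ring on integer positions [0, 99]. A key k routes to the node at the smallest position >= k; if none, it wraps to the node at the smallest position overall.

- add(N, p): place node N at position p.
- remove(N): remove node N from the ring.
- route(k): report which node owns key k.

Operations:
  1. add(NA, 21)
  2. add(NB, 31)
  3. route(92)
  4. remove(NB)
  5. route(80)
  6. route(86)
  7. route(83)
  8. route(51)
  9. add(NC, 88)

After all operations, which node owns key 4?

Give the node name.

Answer: NA

Derivation:
Op 1: add NA@21 -> ring=[21:NA]
Op 2: add NB@31 -> ring=[21:NA,31:NB]
Op 3: route key 92: none >= 92, wrap to smallest pos 21 -> NA
Op 4: remove NB -> ring=[21:NA]
Op 5: route key 80: none >= 80, wrap to smallest pos 21 -> NA
Op 6: route key 86: none >= 86, wrap to smallest pos 21 -> NA
Op 7: route key 83: none >= 83, wrap to smallest pos 21 -> NA
Op 8: route key 51: none >= 51, wrap to smallest pos 21 -> NA
Op 9: add NC@88 -> ring=[21:NA,88:NC]
Final route key 4: smallest pos >= 4 is 21 -> NA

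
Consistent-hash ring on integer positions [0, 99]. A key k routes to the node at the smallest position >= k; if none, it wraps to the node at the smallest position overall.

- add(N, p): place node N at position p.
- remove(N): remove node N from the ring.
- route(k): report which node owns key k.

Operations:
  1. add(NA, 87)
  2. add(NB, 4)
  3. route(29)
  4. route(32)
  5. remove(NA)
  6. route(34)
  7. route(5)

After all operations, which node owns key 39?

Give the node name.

Op 1: add NA@87 -> ring=[87:NA]
Op 2: add NB@4 -> ring=[4:NB,87:NA]
Op 3: route key 29: smallest pos >= 29 is 87 -> NA
Op 4: route key 32: smallest pos >= 32 is 87 -> NA
Op 5: remove NA -> ring=[4:NB]
Op 6: route key 34: none >= 34, wrap to smallest pos 4 -> NB
Op 7: route key 5: none >= 5, wrap to smallest pos 4 -> NB
Final route key 39: none >= 39, wrap to smallest pos 4 -> NB

Answer: NB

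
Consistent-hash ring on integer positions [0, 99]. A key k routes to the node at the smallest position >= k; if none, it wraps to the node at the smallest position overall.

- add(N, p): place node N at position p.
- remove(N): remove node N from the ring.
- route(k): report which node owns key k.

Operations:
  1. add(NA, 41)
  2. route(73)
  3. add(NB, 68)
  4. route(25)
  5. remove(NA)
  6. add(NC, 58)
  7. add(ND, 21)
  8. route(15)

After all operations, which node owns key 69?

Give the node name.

Answer: ND

Derivation:
Op 1: add NA@41 -> ring=[41:NA]
Op 2: route key 73: none >= 73, wrap to smallest pos 41 -> NA
Op 3: add NB@68 -> ring=[41:NA,68:NB]
Op 4: route key 25: smallest pos >= 25 is 41 -> NA
Op 5: remove NA -> ring=[68:NB]
Op 6: add NC@58 -> ring=[58:NC,68:NB]
Op 7: add ND@21 -> ring=[21:ND,58:NC,68:NB]
Op 8: route key 15: smallest pos >= 15 is 21 -> ND
Final route key 69: none >= 69, wrap to smallest pos 21 -> ND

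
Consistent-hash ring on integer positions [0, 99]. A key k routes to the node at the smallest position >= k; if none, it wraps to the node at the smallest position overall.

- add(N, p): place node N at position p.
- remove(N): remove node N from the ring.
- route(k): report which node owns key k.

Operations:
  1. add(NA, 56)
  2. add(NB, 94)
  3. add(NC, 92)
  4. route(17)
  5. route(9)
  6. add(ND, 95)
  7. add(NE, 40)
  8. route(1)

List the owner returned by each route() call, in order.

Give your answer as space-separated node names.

Answer: NA NA NE

Derivation:
Op 1: add NA@56 -> ring=[56:NA]
Op 2: add NB@94 -> ring=[56:NA,94:NB]
Op 3: add NC@92 -> ring=[56:NA,92:NC,94:NB]
Op 4: route key 17: smallest pos >= 17 is 56 -> NA
Op 5: route key 9: smallest pos >= 9 is 56 -> NA
Op 6: add ND@95 -> ring=[56:NA,92:NC,94:NB,95:ND]
Op 7: add NE@40 -> ring=[40:NE,56:NA,92:NC,94:NB,95:ND]
Op 8: route key 1: smallest pos >= 1 is 40 -> NE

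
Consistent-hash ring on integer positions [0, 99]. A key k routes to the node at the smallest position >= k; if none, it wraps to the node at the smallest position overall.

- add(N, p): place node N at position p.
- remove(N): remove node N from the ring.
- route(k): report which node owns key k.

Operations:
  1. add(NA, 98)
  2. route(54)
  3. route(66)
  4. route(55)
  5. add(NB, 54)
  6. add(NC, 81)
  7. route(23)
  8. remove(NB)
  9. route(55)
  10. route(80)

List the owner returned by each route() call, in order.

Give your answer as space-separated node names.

Answer: NA NA NA NB NC NC

Derivation:
Op 1: add NA@98 -> ring=[98:NA]
Op 2: route key 54: smallest pos >= 54 is 98 -> NA
Op 3: route key 66: smallest pos >= 66 is 98 -> NA
Op 4: route key 55: smallest pos >= 55 is 98 -> NA
Op 5: add NB@54 -> ring=[54:NB,98:NA]
Op 6: add NC@81 -> ring=[54:NB,81:NC,98:NA]
Op 7: route key 23: smallest pos >= 23 is 54 -> NB
Op 8: remove NB -> ring=[81:NC,98:NA]
Op 9: route key 55: smallest pos >= 55 is 81 -> NC
Op 10: route key 80: smallest pos >= 80 is 81 -> NC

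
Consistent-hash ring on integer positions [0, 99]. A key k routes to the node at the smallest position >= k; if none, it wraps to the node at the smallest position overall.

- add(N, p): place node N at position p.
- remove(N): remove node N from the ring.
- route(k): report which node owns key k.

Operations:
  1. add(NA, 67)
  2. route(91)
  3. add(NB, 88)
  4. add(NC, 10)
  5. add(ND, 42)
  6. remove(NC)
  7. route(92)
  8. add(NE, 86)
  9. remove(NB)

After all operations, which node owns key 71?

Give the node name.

Op 1: add NA@67 -> ring=[67:NA]
Op 2: route key 91: none >= 91, wrap to smallest pos 67 -> NA
Op 3: add NB@88 -> ring=[67:NA,88:NB]
Op 4: add NC@10 -> ring=[10:NC,67:NA,88:NB]
Op 5: add ND@42 -> ring=[10:NC,42:ND,67:NA,88:NB]
Op 6: remove NC -> ring=[42:ND,67:NA,88:NB]
Op 7: route key 92: none >= 92, wrap to smallest pos 42 -> ND
Op 8: add NE@86 -> ring=[42:ND,67:NA,86:NE,88:NB]
Op 9: remove NB -> ring=[42:ND,67:NA,86:NE]
Final route key 71: smallest pos >= 71 is 86 -> NE

Answer: NE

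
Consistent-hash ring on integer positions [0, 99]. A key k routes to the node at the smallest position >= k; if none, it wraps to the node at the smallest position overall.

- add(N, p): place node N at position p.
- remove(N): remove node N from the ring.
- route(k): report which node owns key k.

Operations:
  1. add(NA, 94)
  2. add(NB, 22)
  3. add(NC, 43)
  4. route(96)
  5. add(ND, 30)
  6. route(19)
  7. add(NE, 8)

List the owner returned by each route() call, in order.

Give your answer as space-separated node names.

Answer: NB NB

Derivation:
Op 1: add NA@94 -> ring=[94:NA]
Op 2: add NB@22 -> ring=[22:NB,94:NA]
Op 3: add NC@43 -> ring=[22:NB,43:NC,94:NA]
Op 4: route key 96: none >= 96, wrap to smallest pos 22 -> NB
Op 5: add ND@30 -> ring=[22:NB,30:ND,43:NC,94:NA]
Op 6: route key 19: smallest pos >= 19 is 22 -> NB
Op 7: add NE@8 -> ring=[8:NE,22:NB,30:ND,43:NC,94:NA]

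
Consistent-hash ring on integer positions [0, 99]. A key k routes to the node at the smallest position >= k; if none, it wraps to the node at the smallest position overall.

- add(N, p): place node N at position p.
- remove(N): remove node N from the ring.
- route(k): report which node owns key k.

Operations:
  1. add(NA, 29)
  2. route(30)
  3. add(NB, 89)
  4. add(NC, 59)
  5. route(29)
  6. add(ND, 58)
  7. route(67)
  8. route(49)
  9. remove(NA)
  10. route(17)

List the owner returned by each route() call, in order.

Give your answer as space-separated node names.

Answer: NA NA NB ND ND

Derivation:
Op 1: add NA@29 -> ring=[29:NA]
Op 2: route key 30: none >= 30, wrap to smallest pos 29 -> NA
Op 3: add NB@89 -> ring=[29:NA,89:NB]
Op 4: add NC@59 -> ring=[29:NA,59:NC,89:NB]
Op 5: route key 29: smallest pos >= 29 is 29 -> NA
Op 6: add ND@58 -> ring=[29:NA,58:ND,59:NC,89:NB]
Op 7: route key 67: smallest pos >= 67 is 89 -> NB
Op 8: route key 49: smallest pos >= 49 is 58 -> ND
Op 9: remove NA -> ring=[58:ND,59:NC,89:NB]
Op 10: route key 17: smallest pos >= 17 is 58 -> ND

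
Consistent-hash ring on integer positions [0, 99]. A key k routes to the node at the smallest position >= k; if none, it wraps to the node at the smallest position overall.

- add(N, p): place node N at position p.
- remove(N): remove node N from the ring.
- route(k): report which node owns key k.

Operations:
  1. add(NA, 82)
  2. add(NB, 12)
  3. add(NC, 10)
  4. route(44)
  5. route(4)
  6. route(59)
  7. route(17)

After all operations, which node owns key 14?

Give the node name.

Op 1: add NA@82 -> ring=[82:NA]
Op 2: add NB@12 -> ring=[12:NB,82:NA]
Op 3: add NC@10 -> ring=[10:NC,12:NB,82:NA]
Op 4: route key 44: smallest pos >= 44 is 82 -> NA
Op 5: route key 4: smallest pos >= 4 is 10 -> NC
Op 6: route key 59: smallest pos >= 59 is 82 -> NA
Op 7: route key 17: smallest pos >= 17 is 82 -> NA
Final route key 14: smallest pos >= 14 is 82 -> NA

Answer: NA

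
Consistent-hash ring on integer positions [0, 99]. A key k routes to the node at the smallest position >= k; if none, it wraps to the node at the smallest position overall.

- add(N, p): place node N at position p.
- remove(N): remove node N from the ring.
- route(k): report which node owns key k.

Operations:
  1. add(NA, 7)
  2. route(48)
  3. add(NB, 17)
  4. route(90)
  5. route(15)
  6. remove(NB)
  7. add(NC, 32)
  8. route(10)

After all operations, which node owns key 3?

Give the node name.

Answer: NA

Derivation:
Op 1: add NA@7 -> ring=[7:NA]
Op 2: route key 48: none >= 48, wrap to smallest pos 7 -> NA
Op 3: add NB@17 -> ring=[7:NA,17:NB]
Op 4: route key 90: none >= 90, wrap to smallest pos 7 -> NA
Op 5: route key 15: smallest pos >= 15 is 17 -> NB
Op 6: remove NB -> ring=[7:NA]
Op 7: add NC@32 -> ring=[7:NA,32:NC]
Op 8: route key 10: smallest pos >= 10 is 32 -> NC
Final route key 3: smallest pos >= 3 is 7 -> NA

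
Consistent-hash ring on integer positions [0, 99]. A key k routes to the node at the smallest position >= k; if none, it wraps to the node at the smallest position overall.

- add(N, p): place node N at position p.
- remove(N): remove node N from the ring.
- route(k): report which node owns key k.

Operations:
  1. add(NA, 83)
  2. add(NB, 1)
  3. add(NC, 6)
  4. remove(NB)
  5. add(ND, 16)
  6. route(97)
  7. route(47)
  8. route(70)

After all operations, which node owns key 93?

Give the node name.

Op 1: add NA@83 -> ring=[83:NA]
Op 2: add NB@1 -> ring=[1:NB,83:NA]
Op 3: add NC@6 -> ring=[1:NB,6:NC,83:NA]
Op 4: remove NB -> ring=[6:NC,83:NA]
Op 5: add ND@16 -> ring=[6:NC,16:ND,83:NA]
Op 6: route key 97: none >= 97, wrap to smallest pos 6 -> NC
Op 7: route key 47: smallest pos >= 47 is 83 -> NA
Op 8: route key 70: smallest pos >= 70 is 83 -> NA
Final route key 93: none >= 93, wrap to smallest pos 6 -> NC

Answer: NC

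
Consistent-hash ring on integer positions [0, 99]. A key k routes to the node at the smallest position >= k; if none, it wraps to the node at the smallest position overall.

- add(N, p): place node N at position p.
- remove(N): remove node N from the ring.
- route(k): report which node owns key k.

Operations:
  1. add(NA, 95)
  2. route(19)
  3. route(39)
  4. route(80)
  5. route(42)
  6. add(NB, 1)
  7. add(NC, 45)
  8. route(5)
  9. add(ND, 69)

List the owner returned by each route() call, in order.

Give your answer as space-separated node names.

Op 1: add NA@95 -> ring=[95:NA]
Op 2: route key 19: smallest pos >= 19 is 95 -> NA
Op 3: route key 39: smallest pos >= 39 is 95 -> NA
Op 4: route key 80: smallest pos >= 80 is 95 -> NA
Op 5: route key 42: smallest pos >= 42 is 95 -> NA
Op 6: add NB@1 -> ring=[1:NB,95:NA]
Op 7: add NC@45 -> ring=[1:NB,45:NC,95:NA]
Op 8: route key 5: smallest pos >= 5 is 45 -> NC
Op 9: add ND@69 -> ring=[1:NB,45:NC,69:ND,95:NA]

Answer: NA NA NA NA NC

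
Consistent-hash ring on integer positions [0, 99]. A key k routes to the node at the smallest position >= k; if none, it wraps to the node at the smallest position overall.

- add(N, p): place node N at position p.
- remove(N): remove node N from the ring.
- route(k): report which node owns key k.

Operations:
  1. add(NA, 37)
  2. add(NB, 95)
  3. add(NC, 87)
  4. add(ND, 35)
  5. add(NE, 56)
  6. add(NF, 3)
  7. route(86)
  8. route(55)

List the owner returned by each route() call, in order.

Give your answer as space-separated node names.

Answer: NC NE

Derivation:
Op 1: add NA@37 -> ring=[37:NA]
Op 2: add NB@95 -> ring=[37:NA,95:NB]
Op 3: add NC@87 -> ring=[37:NA,87:NC,95:NB]
Op 4: add ND@35 -> ring=[35:ND,37:NA,87:NC,95:NB]
Op 5: add NE@56 -> ring=[35:ND,37:NA,56:NE,87:NC,95:NB]
Op 6: add NF@3 -> ring=[3:NF,35:ND,37:NA,56:NE,87:NC,95:NB]
Op 7: route key 86: smallest pos >= 86 is 87 -> NC
Op 8: route key 55: smallest pos >= 55 is 56 -> NE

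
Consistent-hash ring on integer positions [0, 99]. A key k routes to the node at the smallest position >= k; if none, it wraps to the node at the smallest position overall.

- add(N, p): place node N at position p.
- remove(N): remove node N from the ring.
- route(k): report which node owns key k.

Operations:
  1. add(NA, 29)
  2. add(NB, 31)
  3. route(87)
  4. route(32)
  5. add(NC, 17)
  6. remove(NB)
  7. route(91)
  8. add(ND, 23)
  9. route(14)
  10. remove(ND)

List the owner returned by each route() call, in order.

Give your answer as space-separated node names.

Op 1: add NA@29 -> ring=[29:NA]
Op 2: add NB@31 -> ring=[29:NA,31:NB]
Op 3: route key 87: none >= 87, wrap to smallest pos 29 -> NA
Op 4: route key 32: none >= 32, wrap to smallest pos 29 -> NA
Op 5: add NC@17 -> ring=[17:NC,29:NA,31:NB]
Op 6: remove NB -> ring=[17:NC,29:NA]
Op 7: route key 91: none >= 91, wrap to smallest pos 17 -> NC
Op 8: add ND@23 -> ring=[17:NC,23:ND,29:NA]
Op 9: route key 14: smallest pos >= 14 is 17 -> NC
Op 10: remove ND -> ring=[17:NC,29:NA]

Answer: NA NA NC NC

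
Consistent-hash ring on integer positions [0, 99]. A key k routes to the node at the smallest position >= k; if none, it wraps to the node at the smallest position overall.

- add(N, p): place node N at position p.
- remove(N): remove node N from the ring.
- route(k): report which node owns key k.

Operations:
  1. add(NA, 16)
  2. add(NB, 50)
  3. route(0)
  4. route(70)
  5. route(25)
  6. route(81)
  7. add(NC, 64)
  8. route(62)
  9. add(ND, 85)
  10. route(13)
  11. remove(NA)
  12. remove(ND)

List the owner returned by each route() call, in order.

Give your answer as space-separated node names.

Op 1: add NA@16 -> ring=[16:NA]
Op 2: add NB@50 -> ring=[16:NA,50:NB]
Op 3: route key 0: smallest pos >= 0 is 16 -> NA
Op 4: route key 70: none >= 70, wrap to smallest pos 16 -> NA
Op 5: route key 25: smallest pos >= 25 is 50 -> NB
Op 6: route key 81: none >= 81, wrap to smallest pos 16 -> NA
Op 7: add NC@64 -> ring=[16:NA,50:NB,64:NC]
Op 8: route key 62: smallest pos >= 62 is 64 -> NC
Op 9: add ND@85 -> ring=[16:NA,50:NB,64:NC,85:ND]
Op 10: route key 13: smallest pos >= 13 is 16 -> NA
Op 11: remove NA -> ring=[50:NB,64:NC,85:ND]
Op 12: remove ND -> ring=[50:NB,64:NC]

Answer: NA NA NB NA NC NA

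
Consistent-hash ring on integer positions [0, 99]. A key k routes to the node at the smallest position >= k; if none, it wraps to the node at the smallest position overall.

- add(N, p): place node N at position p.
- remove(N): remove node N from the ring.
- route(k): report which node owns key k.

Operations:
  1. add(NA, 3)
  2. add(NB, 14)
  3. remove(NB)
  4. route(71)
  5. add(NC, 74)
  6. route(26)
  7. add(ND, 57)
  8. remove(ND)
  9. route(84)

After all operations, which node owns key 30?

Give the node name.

Op 1: add NA@3 -> ring=[3:NA]
Op 2: add NB@14 -> ring=[3:NA,14:NB]
Op 3: remove NB -> ring=[3:NA]
Op 4: route key 71: none >= 71, wrap to smallest pos 3 -> NA
Op 5: add NC@74 -> ring=[3:NA,74:NC]
Op 6: route key 26: smallest pos >= 26 is 74 -> NC
Op 7: add ND@57 -> ring=[3:NA,57:ND,74:NC]
Op 8: remove ND -> ring=[3:NA,74:NC]
Op 9: route key 84: none >= 84, wrap to smallest pos 3 -> NA
Final route key 30: smallest pos >= 30 is 74 -> NC

Answer: NC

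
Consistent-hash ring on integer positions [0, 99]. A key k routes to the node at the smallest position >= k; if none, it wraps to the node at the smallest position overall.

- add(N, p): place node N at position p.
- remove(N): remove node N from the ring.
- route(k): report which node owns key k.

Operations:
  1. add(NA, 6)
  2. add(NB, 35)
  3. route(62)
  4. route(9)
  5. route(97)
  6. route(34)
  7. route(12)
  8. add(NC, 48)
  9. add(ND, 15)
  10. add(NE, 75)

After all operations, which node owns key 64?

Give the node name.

Op 1: add NA@6 -> ring=[6:NA]
Op 2: add NB@35 -> ring=[6:NA,35:NB]
Op 3: route key 62: none >= 62, wrap to smallest pos 6 -> NA
Op 4: route key 9: smallest pos >= 9 is 35 -> NB
Op 5: route key 97: none >= 97, wrap to smallest pos 6 -> NA
Op 6: route key 34: smallest pos >= 34 is 35 -> NB
Op 7: route key 12: smallest pos >= 12 is 35 -> NB
Op 8: add NC@48 -> ring=[6:NA,35:NB,48:NC]
Op 9: add ND@15 -> ring=[6:NA,15:ND,35:NB,48:NC]
Op 10: add NE@75 -> ring=[6:NA,15:ND,35:NB,48:NC,75:NE]
Final route key 64: smallest pos >= 64 is 75 -> NE

Answer: NE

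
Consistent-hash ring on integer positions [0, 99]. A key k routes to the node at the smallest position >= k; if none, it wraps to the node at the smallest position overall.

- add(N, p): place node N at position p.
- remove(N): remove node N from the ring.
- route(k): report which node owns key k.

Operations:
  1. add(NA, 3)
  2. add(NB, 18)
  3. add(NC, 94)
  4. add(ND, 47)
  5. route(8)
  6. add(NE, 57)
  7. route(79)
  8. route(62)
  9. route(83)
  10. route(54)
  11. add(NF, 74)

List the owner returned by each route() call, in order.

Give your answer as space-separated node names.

Answer: NB NC NC NC NE

Derivation:
Op 1: add NA@3 -> ring=[3:NA]
Op 2: add NB@18 -> ring=[3:NA,18:NB]
Op 3: add NC@94 -> ring=[3:NA,18:NB,94:NC]
Op 4: add ND@47 -> ring=[3:NA,18:NB,47:ND,94:NC]
Op 5: route key 8: smallest pos >= 8 is 18 -> NB
Op 6: add NE@57 -> ring=[3:NA,18:NB,47:ND,57:NE,94:NC]
Op 7: route key 79: smallest pos >= 79 is 94 -> NC
Op 8: route key 62: smallest pos >= 62 is 94 -> NC
Op 9: route key 83: smallest pos >= 83 is 94 -> NC
Op 10: route key 54: smallest pos >= 54 is 57 -> NE
Op 11: add NF@74 -> ring=[3:NA,18:NB,47:ND,57:NE,74:NF,94:NC]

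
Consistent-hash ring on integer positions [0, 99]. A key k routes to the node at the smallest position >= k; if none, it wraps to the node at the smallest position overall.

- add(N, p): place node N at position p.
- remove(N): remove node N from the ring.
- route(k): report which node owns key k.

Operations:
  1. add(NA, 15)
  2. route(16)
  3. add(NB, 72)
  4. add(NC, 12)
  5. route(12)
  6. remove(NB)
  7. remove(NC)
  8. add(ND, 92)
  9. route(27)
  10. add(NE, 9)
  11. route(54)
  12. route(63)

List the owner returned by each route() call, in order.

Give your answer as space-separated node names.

Op 1: add NA@15 -> ring=[15:NA]
Op 2: route key 16: none >= 16, wrap to smallest pos 15 -> NA
Op 3: add NB@72 -> ring=[15:NA,72:NB]
Op 4: add NC@12 -> ring=[12:NC,15:NA,72:NB]
Op 5: route key 12: smallest pos >= 12 is 12 -> NC
Op 6: remove NB -> ring=[12:NC,15:NA]
Op 7: remove NC -> ring=[15:NA]
Op 8: add ND@92 -> ring=[15:NA,92:ND]
Op 9: route key 27: smallest pos >= 27 is 92 -> ND
Op 10: add NE@9 -> ring=[9:NE,15:NA,92:ND]
Op 11: route key 54: smallest pos >= 54 is 92 -> ND
Op 12: route key 63: smallest pos >= 63 is 92 -> ND

Answer: NA NC ND ND ND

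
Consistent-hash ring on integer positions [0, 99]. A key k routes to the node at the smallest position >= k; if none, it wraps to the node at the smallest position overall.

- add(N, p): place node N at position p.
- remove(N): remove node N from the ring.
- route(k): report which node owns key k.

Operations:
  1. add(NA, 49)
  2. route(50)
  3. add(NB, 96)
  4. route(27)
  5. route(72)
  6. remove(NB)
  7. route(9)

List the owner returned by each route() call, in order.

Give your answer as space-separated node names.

Op 1: add NA@49 -> ring=[49:NA]
Op 2: route key 50: none >= 50, wrap to smallest pos 49 -> NA
Op 3: add NB@96 -> ring=[49:NA,96:NB]
Op 4: route key 27: smallest pos >= 27 is 49 -> NA
Op 5: route key 72: smallest pos >= 72 is 96 -> NB
Op 6: remove NB -> ring=[49:NA]
Op 7: route key 9: smallest pos >= 9 is 49 -> NA

Answer: NA NA NB NA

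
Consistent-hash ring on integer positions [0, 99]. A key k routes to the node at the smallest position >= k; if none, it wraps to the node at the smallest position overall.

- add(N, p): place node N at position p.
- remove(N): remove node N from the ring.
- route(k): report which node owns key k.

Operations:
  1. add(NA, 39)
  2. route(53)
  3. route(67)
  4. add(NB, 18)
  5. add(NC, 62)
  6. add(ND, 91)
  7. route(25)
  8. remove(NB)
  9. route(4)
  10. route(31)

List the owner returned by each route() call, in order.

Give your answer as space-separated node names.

Op 1: add NA@39 -> ring=[39:NA]
Op 2: route key 53: none >= 53, wrap to smallest pos 39 -> NA
Op 3: route key 67: none >= 67, wrap to smallest pos 39 -> NA
Op 4: add NB@18 -> ring=[18:NB,39:NA]
Op 5: add NC@62 -> ring=[18:NB,39:NA,62:NC]
Op 6: add ND@91 -> ring=[18:NB,39:NA,62:NC,91:ND]
Op 7: route key 25: smallest pos >= 25 is 39 -> NA
Op 8: remove NB -> ring=[39:NA,62:NC,91:ND]
Op 9: route key 4: smallest pos >= 4 is 39 -> NA
Op 10: route key 31: smallest pos >= 31 is 39 -> NA

Answer: NA NA NA NA NA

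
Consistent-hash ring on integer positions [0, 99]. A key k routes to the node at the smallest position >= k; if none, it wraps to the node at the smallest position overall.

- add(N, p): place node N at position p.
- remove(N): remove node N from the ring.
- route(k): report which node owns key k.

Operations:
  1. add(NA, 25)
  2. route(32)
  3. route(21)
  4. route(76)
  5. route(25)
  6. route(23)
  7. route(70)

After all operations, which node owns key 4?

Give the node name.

Answer: NA

Derivation:
Op 1: add NA@25 -> ring=[25:NA]
Op 2: route key 32: none >= 32, wrap to smallest pos 25 -> NA
Op 3: route key 21: smallest pos >= 21 is 25 -> NA
Op 4: route key 76: none >= 76, wrap to smallest pos 25 -> NA
Op 5: route key 25: smallest pos >= 25 is 25 -> NA
Op 6: route key 23: smallest pos >= 23 is 25 -> NA
Op 7: route key 70: none >= 70, wrap to smallest pos 25 -> NA
Final route key 4: smallest pos >= 4 is 25 -> NA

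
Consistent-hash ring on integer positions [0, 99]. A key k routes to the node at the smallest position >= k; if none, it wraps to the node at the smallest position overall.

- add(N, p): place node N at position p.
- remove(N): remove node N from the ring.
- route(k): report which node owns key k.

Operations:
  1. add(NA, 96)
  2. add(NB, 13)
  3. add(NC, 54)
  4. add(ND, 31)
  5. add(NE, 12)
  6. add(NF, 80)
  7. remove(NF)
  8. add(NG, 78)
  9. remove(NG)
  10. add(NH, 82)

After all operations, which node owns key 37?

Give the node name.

Answer: NC

Derivation:
Op 1: add NA@96 -> ring=[96:NA]
Op 2: add NB@13 -> ring=[13:NB,96:NA]
Op 3: add NC@54 -> ring=[13:NB,54:NC,96:NA]
Op 4: add ND@31 -> ring=[13:NB,31:ND,54:NC,96:NA]
Op 5: add NE@12 -> ring=[12:NE,13:NB,31:ND,54:NC,96:NA]
Op 6: add NF@80 -> ring=[12:NE,13:NB,31:ND,54:NC,80:NF,96:NA]
Op 7: remove NF -> ring=[12:NE,13:NB,31:ND,54:NC,96:NA]
Op 8: add NG@78 -> ring=[12:NE,13:NB,31:ND,54:NC,78:NG,96:NA]
Op 9: remove NG -> ring=[12:NE,13:NB,31:ND,54:NC,96:NA]
Op 10: add NH@82 -> ring=[12:NE,13:NB,31:ND,54:NC,82:NH,96:NA]
Final route key 37: smallest pos >= 37 is 54 -> NC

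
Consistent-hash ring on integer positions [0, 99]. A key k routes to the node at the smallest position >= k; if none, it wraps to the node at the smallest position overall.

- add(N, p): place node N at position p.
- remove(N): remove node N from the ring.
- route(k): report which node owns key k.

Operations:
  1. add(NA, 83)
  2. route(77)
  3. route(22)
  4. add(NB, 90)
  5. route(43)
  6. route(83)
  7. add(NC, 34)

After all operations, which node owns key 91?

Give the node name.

Op 1: add NA@83 -> ring=[83:NA]
Op 2: route key 77: smallest pos >= 77 is 83 -> NA
Op 3: route key 22: smallest pos >= 22 is 83 -> NA
Op 4: add NB@90 -> ring=[83:NA,90:NB]
Op 5: route key 43: smallest pos >= 43 is 83 -> NA
Op 6: route key 83: smallest pos >= 83 is 83 -> NA
Op 7: add NC@34 -> ring=[34:NC,83:NA,90:NB]
Final route key 91: none >= 91, wrap to smallest pos 34 -> NC

Answer: NC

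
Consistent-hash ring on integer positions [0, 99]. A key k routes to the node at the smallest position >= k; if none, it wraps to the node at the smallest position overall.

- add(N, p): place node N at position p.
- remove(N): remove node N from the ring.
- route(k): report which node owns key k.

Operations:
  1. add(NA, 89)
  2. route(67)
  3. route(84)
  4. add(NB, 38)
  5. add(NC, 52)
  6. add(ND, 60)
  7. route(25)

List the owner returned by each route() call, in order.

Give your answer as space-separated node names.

Op 1: add NA@89 -> ring=[89:NA]
Op 2: route key 67: smallest pos >= 67 is 89 -> NA
Op 3: route key 84: smallest pos >= 84 is 89 -> NA
Op 4: add NB@38 -> ring=[38:NB,89:NA]
Op 5: add NC@52 -> ring=[38:NB,52:NC,89:NA]
Op 6: add ND@60 -> ring=[38:NB,52:NC,60:ND,89:NA]
Op 7: route key 25: smallest pos >= 25 is 38 -> NB

Answer: NA NA NB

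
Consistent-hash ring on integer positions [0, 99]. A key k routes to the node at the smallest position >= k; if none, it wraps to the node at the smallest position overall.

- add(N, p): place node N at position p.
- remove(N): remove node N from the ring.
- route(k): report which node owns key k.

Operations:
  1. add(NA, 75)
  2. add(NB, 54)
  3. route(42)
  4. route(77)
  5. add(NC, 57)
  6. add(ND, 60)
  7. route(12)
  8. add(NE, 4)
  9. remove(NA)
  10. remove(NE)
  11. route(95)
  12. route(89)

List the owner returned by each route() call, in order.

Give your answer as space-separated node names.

Answer: NB NB NB NB NB

Derivation:
Op 1: add NA@75 -> ring=[75:NA]
Op 2: add NB@54 -> ring=[54:NB,75:NA]
Op 3: route key 42: smallest pos >= 42 is 54 -> NB
Op 4: route key 77: none >= 77, wrap to smallest pos 54 -> NB
Op 5: add NC@57 -> ring=[54:NB,57:NC,75:NA]
Op 6: add ND@60 -> ring=[54:NB,57:NC,60:ND,75:NA]
Op 7: route key 12: smallest pos >= 12 is 54 -> NB
Op 8: add NE@4 -> ring=[4:NE,54:NB,57:NC,60:ND,75:NA]
Op 9: remove NA -> ring=[4:NE,54:NB,57:NC,60:ND]
Op 10: remove NE -> ring=[54:NB,57:NC,60:ND]
Op 11: route key 95: none >= 95, wrap to smallest pos 54 -> NB
Op 12: route key 89: none >= 89, wrap to smallest pos 54 -> NB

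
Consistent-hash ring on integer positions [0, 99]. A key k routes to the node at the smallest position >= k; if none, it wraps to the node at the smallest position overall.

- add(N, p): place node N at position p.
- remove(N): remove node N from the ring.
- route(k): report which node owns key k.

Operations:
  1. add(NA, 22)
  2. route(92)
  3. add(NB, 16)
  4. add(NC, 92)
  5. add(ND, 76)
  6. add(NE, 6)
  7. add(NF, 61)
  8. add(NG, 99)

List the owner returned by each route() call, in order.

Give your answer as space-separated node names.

Answer: NA

Derivation:
Op 1: add NA@22 -> ring=[22:NA]
Op 2: route key 92: none >= 92, wrap to smallest pos 22 -> NA
Op 3: add NB@16 -> ring=[16:NB,22:NA]
Op 4: add NC@92 -> ring=[16:NB,22:NA,92:NC]
Op 5: add ND@76 -> ring=[16:NB,22:NA,76:ND,92:NC]
Op 6: add NE@6 -> ring=[6:NE,16:NB,22:NA,76:ND,92:NC]
Op 7: add NF@61 -> ring=[6:NE,16:NB,22:NA,61:NF,76:ND,92:NC]
Op 8: add NG@99 -> ring=[6:NE,16:NB,22:NA,61:NF,76:ND,92:NC,99:NG]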